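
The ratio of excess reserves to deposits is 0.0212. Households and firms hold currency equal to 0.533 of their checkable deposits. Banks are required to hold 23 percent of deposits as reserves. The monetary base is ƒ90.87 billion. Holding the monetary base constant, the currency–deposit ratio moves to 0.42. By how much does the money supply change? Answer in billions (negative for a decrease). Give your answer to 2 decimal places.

ƒ14.61 billion

Initially m₁ = (1 + 0.533) / (0.23 + 0.0212 + 0.533) ≈ 1.95486, so M₁ = 1.95486 × 90.87 ≈ 177.6381 billion.
After the change m₂ = (1 + 0.42) / (0.23 + 0.0212 + 0.42) ≈ 2.11561, so M₂ = 2.11561 × 90.87 ≈ 192.2455 billion.
ΔM = M₂ − M₁ = 192.2455 − 177.6381 = 14.6074 billion.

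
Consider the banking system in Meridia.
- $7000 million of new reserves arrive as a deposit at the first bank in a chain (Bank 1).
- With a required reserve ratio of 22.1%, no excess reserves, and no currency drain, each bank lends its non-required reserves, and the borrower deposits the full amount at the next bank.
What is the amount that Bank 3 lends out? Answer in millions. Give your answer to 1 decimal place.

Each bank lends a fraction (1 − rr) = 0.7790 of the deposit it receives, so Bank 3 receives 7000·0.7790^2 and lends 7000·0.7790^3 ≈ 3309.1040 million.

$3309.1 million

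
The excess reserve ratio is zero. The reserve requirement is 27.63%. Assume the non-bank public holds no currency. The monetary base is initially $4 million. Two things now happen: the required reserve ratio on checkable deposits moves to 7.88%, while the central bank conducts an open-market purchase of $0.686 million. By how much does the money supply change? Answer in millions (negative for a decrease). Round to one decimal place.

$45.0 million

Before: m₁ = 1 / (0.2763) ≈ 3.6193, MB₁ = 4, so M₁ = 3.6193 × 4 = 14.4772 million.
After: m₂ = 1 / (0.0788) ≈ 12.6904, MB₂ = 4 + 0.686 = 4.686, so M₂ = 12.6904 × 4.686 ≈ 59.4672 million.
ΔM = M₂ − M₁ = 59.4672 − 14.4772 = 44.99 million.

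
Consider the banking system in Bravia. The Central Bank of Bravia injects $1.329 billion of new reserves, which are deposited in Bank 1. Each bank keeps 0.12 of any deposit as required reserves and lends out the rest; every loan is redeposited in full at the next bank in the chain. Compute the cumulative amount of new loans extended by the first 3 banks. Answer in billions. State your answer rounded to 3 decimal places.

$3.104 billion

Bank i lends (1 − rr)^i of the original deposit: Bank 1 lends 1.329·0.8800 ≈ 1.1695, Bank 2 lends 1.329·0.8800² ≈ 1.0292, and so on.
Summing a geometric series: total = 1.329·[0.8800·(1 − 0.8800^3) / (1 − 0.8800)] ≈ 3.1044 billion.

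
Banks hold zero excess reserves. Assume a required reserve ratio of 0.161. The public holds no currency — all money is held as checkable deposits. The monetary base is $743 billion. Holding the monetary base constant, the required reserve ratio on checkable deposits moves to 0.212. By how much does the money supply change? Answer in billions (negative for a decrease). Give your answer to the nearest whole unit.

-1110 billion

Initially m₁ = 1 / (0.161) ≈ 6.2112, so M₁ = 6.2112 × 743 = 4614.9216 billion.
After the change m₂ = 1 / (0.212) ≈ 4.7170, so M₂ = 4.7170 × 743 = 3504.731 billion.
ΔM = M₂ − M₁ = 3504.731 − 4614.9216 = -1110.1906 billion.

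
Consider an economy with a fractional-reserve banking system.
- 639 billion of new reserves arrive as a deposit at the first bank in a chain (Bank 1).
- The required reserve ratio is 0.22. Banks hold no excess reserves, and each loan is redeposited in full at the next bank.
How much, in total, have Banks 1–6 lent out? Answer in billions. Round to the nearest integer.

Bank i lends (1 − rr)^i of the original deposit: Bank 1 lends 639·0.7800 = 498.4200, Bank 2 lends 639·0.7800² = 388.7676, and so on.
Summing a geometric series: total = 639·[0.7800·(1 − 0.7800^6) / (1 − 0.7800)] ≈ 1755.3455 billion.

1755 billion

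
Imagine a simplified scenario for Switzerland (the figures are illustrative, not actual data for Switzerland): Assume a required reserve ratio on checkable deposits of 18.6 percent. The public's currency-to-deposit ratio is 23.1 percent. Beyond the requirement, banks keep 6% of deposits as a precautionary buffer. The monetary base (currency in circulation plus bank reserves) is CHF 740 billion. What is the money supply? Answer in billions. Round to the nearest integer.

CHF 1910 billion

The money multiplier is m = (1 + c) / (rr + e + c) = (1 + 0.231) / (0.186 + 0.06 + 0.231) ≈ 2.5807.
So M = m × MB = 2.5807 × 740 = 1909.718 billion.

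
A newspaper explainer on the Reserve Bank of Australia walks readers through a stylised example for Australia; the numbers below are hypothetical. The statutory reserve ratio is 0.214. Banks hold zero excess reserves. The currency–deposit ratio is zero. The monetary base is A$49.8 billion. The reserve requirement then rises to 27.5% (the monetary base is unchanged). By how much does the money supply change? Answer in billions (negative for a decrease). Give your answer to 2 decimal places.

-51.62 billion

Initially m₁ = 1 / (0.214) ≈ 4.67290, so M₁ = 4.67290 × 49.8 ≈ 232.7104 billion.
After the change m₂ = 1 / (0.275) ≈ 3.63636, so M₂ = 3.63636 × 49.8 ≈ 181.0907 billion.
ΔM = M₂ − M₁ = 181.0907 − 232.7104 = -51.6197 billion.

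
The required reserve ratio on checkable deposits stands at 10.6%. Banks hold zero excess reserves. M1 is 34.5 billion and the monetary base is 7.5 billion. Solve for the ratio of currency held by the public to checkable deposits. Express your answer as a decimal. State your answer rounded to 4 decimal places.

0.1423

Using m = M/MB = 34.5/7.5 = 4.600000. From m = (1 + c)/(c + rr + e), rearranging gives 1 + c = m·(c + rr + e), so c·(1 − m) = m·(rr + e) − 1.
Hence c = [m·(rr + e) − 1]/(1 − m) = [4.600000 × (0.106 + 0) − 1] / (1 − 4.600000) ≈ 0.142333.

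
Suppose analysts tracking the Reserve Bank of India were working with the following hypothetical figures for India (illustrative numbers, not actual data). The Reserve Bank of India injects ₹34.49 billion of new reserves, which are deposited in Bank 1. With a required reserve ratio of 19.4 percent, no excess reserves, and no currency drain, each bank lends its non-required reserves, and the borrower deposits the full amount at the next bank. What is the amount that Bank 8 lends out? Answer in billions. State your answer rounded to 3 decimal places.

₹6.143 billion

Each bank lends a fraction (1 − rr) = 0.8060 of the deposit it receives, so Bank 8 receives 34.49·0.8060^7 and lends 34.49·0.8060^8 ≈ 6.1429 billion.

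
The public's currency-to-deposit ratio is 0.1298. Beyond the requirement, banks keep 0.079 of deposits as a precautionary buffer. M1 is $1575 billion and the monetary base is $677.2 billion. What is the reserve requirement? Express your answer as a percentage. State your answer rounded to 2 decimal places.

Using m = M/MB = 1575/677.2 ≈ 2.325753. Since m = (1 + c)/(c + rr + e), the denominator satisfies c + rr + e = (1 + c)/m = (1 + 0.1298) / 2.325753 ≈ 0.485778.
With c = 0.1298 and e = 0.079, the reserve requirement is 0.485778 − 0.1298 − 0.079 = 0.276978.

27.70%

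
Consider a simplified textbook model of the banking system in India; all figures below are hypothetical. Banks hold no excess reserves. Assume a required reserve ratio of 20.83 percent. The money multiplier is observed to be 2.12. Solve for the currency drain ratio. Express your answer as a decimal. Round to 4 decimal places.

Using m = 2.12. From m = (1 + c)/(c + rr + e), rearranging gives 1 + c = m·(c + rr + e), so c·(1 − m) = m·(rr + e) − 1.
Hence c = [m·(rr + e) − 1]/(1 − m) = [2.12 × (0.2083 + 0) − 1] / (1 − 2.12) = 0.498575.

0.4986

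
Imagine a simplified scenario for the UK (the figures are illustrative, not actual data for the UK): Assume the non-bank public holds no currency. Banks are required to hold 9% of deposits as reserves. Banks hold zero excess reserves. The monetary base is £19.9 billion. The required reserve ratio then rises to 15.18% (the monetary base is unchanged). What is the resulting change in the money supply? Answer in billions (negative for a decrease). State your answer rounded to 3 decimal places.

-90.018 billion

Initially m₁ = 1 / (0.09) ≈ 11.111111, so M₁ = 11.111111 × 19.9 ≈ 221.1111 billion.
After the change m₂ = 1 / (0.1518) ≈ 6.587615, so M₂ = 6.587615 × 19.9 ≈ 131.0935 billion.
ΔM = M₂ − M₁ = 131.0935 − 221.1111 = -90.0176 billion.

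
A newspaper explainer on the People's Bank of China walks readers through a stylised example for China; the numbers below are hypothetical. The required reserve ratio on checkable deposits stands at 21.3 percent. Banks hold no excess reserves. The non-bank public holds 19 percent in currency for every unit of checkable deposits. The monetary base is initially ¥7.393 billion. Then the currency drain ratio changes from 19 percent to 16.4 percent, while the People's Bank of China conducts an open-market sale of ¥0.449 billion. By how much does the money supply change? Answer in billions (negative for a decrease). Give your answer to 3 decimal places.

-0.391 billion

Before: m₁ = (1 + 0.19) / (0.213 + 0.19) ≈ 2.95285, MB₁ = 7.393, so M₁ = 2.95285 × 7.393 ≈ 21.8304 billion.
After: m₂ = (1 + 0.164) / (0.213 + 0.164) ≈ 3.08753, MB₂ = 7.393 − 0.449 = 6.944, so M₂ = 3.08753 × 6.944 ≈ 21.4398 billion.
ΔM = M₂ − M₁ = 21.4398 − 21.8304 = -0.3906 billion.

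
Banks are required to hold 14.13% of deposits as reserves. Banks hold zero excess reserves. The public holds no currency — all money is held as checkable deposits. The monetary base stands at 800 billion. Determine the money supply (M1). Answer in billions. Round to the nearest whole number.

5662 billion

With no currency drain or excess reserves, the money multiplier is m = 1/rr = 1/0.1413 ≈ 7.0771.
Money supply M = m × MB = 7.0771 × 800 = 5661.68 billion.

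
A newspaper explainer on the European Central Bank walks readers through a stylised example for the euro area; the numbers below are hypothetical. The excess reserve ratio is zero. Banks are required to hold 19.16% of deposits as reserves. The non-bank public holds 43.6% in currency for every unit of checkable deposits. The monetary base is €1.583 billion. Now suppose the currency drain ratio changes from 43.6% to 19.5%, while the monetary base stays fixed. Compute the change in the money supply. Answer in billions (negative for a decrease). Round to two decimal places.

€1.27 billion

Initially m₁ = (1 + 0.436) / (0.1916 + 0.436) ≈ 2.2881, so M₁ = 2.2881 × 1.583 ≈ 3.6221 billion.
After the change m₂ = (1 + 0.195) / (0.1916 + 0.195) ≈ 3.0911, so M₂ = 3.0911 × 1.583 ≈ 4.8932 billion.
ΔM = M₂ − M₁ = 4.8932 − 3.6221 = 1.2711 billion.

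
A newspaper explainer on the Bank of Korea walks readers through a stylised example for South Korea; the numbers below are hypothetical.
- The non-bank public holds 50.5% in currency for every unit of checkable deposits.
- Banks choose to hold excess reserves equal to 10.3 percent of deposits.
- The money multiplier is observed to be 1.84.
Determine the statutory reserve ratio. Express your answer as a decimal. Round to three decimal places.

Using m = 1.84. Since m = (1 + c)/(c + rr + e), the denominator satisfies c + rr + e = (1 + c)/m = (1 + 0.505) / 1.84 ≈ 0.817935.
With c = 0.505 and e = 0.103, the statutory reserve ratio is 0.817935 − 0.505 − 0.103 = 0.209935.

0.210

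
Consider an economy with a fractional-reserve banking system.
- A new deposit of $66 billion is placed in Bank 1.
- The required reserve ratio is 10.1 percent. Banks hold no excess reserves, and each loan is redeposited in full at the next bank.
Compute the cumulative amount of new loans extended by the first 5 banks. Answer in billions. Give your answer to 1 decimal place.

$242.5 billion

Bank i lends (1 − rr)^i of the original deposit: Bank 1 lends 66·0.8990 = 59.3340, Bank 2 lends 66·0.8990² ≈ 53.3413, and so on.
Summing a geometric series: total = 66·[0.8990·(1 − 0.8990^5) / (1 − 0.8990)] ≈ 242.4958 billion.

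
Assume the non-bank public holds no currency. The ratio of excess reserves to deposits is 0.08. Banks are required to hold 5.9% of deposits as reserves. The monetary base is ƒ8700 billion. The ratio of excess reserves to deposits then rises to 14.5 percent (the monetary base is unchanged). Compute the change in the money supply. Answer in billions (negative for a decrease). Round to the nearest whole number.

Initially m₁ = 1 / (0.059 + 0.08) ≈ 7.19424, so M₁ = 7.19424 × 8700 = 62589.888 billion.
After the change m₂ = 1 / (0.059 + 0.145) ≈ 4.90196, so M₂ = 4.90196 × 8700 = 42647.052 billion.
ΔM = M₂ − M₁ = 42647.052 − 62589.888 = -19942.836 billion.

-19943 billion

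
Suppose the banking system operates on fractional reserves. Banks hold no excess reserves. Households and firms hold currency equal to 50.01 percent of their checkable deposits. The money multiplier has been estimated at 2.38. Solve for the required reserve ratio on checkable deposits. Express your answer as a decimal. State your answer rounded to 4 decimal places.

0.1302

Using m = 2.38. Since m = (1 + c)/(c + rr + e), the denominator satisfies c + rr + e = (1 + c)/m = (1 + 0.5001) / 2.38 ≈ 0.630294.
With c = 0.5001 and e = 0, the required reserve ratio on checkable deposits is 0.630294 − 0.5001 − 0 = 0.130194.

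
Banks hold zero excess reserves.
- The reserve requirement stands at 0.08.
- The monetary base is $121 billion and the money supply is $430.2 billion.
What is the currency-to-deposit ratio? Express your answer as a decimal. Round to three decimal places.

0.280

Using m = M/MB = 430.2/121 ≈ 3.555372. From m = (1 + c)/(c + rr + e), rearranging gives 1 + c = m·(c + rr + e), so c·(1 − m) = m·(rr + e) − 1.
Hence c = [m·(rr + e) − 1]/(1 − m) = [3.555372 × (0.08 + 0) − 1] / (1 − 3.555372) ≈ 0.280026.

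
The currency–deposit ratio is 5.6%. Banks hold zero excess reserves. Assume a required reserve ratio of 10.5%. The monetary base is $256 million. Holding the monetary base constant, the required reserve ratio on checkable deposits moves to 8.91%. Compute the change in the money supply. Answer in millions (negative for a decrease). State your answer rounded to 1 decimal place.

$184.0 million

Initially m₁ = (1 + 0.056) / (0.105 + 0.056) ≈ 6.55901, so M₁ = 6.55901 × 256 ≈ 1679.1066 million.
After the change m₂ = (1 + 0.056) / (0.0891 + 0.056) ≈ 7.27774, so M₂ = 7.27774 × 256 ≈ 1863.1014 million.
ΔM = M₂ − M₁ = 1863.1014 − 1679.1066 = 183.9948 million.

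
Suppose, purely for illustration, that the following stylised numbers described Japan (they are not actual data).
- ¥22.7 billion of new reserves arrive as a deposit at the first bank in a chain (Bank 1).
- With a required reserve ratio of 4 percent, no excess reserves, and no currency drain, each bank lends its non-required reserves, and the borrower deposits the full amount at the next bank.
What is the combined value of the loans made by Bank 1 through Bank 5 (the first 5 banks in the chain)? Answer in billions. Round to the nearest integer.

¥101 billion

Bank i lends (1 − rr)^i of the original deposit: Bank 1 lends 22.7·0.9600 = 21.7920, Bank 2 lends 22.7·0.9600² ≈ 20.9203, and so on.
Summing a geometric series: total = 22.7·[0.9600·(1 − 0.9600^5) / (1 − 0.9600)] ≈ 100.5850 billion.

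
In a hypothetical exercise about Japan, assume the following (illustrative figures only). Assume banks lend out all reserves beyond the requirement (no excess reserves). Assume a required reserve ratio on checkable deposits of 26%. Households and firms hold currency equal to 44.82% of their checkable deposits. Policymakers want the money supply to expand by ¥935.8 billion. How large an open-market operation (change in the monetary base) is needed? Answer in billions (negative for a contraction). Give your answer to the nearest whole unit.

¥458 billion

The money multiplier is m = (1 + c) / (rr + c) = (1 + 0.4482) / (0.26 + 0.4482) ≈ 2.0449.
ΔMB = ΔM / m = (+935.8) / 2.0449 ≈ 457.6263 billion.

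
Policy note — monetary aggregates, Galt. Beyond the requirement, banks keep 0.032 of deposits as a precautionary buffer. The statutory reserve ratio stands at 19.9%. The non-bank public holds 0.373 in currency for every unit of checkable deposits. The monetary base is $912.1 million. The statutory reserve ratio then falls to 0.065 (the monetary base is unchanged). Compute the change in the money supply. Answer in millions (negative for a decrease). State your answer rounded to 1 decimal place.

$591.1 million

Initially m₁ = (1 + 0.373) / (0.199 + 0.032 + 0.373) ≈ 2.27318, so M₁ = 2.27318 × 912.1 ≈ 2073.3675 million.
After the change m₂ = (1 + 0.373) / (0.065 + 0.032 + 0.373) ≈ 2.92128, so M₂ = 2.92128 × 912.1 ≈ 2664.4995 million.
ΔM = M₂ − M₁ = 2664.4995 − 2073.3675 = 591.132 million.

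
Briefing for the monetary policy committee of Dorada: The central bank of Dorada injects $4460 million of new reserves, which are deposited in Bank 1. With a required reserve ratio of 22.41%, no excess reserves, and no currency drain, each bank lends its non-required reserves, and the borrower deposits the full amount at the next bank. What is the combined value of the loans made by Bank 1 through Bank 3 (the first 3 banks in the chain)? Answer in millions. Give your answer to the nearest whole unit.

$8229 million

Bank i lends (1 − rr)^i of the original deposit: Bank 1 lends 4460·0.7759 = 3460.5140, Bank 2 lends 4460·0.7759² ≈ 2685.0128, and so on.
Summing a geometric series: total = 4460·[0.7759·(1 − 0.7759^3) / (1 − 0.7759)] ≈ 8228.8283 million.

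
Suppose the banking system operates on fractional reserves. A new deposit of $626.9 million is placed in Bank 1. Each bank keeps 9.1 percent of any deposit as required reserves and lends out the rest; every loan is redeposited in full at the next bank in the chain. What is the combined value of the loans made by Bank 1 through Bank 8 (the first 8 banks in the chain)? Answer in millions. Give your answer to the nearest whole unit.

Bank i lends (1 − rr)^i of the original deposit: Bank 1 lends 626.9·0.9090 = 569.8521, Bank 2 lends 626.9·0.9090² ≈ 517.9956, and so on.
Summing a geometric series: total = 626.9·[0.9090·(1 − 0.9090^8) / (1 − 0.9090)] ≈ 3343.1262 million.

$3343 million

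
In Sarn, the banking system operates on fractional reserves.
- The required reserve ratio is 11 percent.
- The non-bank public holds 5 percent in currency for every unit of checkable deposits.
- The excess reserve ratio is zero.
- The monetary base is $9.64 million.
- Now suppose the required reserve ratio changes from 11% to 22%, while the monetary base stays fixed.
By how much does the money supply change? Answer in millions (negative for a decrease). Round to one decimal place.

-25.8 million

Initially m₁ = (1 + 0.05) / (0.11 + 0.05) = 6.5625, so M₁ = 6.5625 × 9.64 = 63.2625 million.
After the change m₂ = (1 + 0.05) / (0.22 + 0.05) ≈ 3.8889, so M₂ = 3.8889 × 9.64 ≈ 37.489 million.
ΔM = M₂ − M₁ = 37.489 − 63.2625 = -25.7735 million.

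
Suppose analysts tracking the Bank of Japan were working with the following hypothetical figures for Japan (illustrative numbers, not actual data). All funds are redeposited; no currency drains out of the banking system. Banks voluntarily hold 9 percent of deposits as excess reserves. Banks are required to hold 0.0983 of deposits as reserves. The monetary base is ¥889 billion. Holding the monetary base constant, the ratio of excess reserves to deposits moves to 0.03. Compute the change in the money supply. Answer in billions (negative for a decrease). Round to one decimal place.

Initially m₁ = 1 / (0.0983 + 0.09) ≈ 5.31067, so M₁ = 5.31067 × 889 ≈ 4721.1856 billion.
After the change m₂ = 1 / (0.0983 + 0.03) ≈ 7.79423, so M₂ = 7.79423 × 889 ≈ 6929.0705 billion.
ΔM = M₂ − M₁ = 6929.0705 − 4721.1856 = 2207.8849 billion.

¥2207.9 billion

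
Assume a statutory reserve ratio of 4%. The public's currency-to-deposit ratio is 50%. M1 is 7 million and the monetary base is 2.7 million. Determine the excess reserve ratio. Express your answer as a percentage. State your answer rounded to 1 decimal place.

Using m = M/MB = 7/2.7 ≈ 2.592593. Since m = (1 + c)/(c + rr + e), the denominator satisfies c + rr + e = (1 + c)/m = (1 + 0.5) / 2.592593 ≈ 0.578571.
With c = 0.5 and rr = 0.04, the excess reserve ratio is 0.578571 − 0.5 − 0.04 = 0.038571.

3.9%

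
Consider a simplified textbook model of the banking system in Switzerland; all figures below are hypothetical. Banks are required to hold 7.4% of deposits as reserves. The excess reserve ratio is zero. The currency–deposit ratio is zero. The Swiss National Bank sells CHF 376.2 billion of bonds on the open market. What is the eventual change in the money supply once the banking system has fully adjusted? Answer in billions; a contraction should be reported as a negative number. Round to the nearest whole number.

-5084 billion

The simple money multiplier is m = 1/rr = 1/0.074 ≈ 13.5135.
An open-market sale reduces the monetary base by 376.2 billion, so ΔM = m × ΔMB = 13.5135 × (−376.2) = -5083.7787 billion.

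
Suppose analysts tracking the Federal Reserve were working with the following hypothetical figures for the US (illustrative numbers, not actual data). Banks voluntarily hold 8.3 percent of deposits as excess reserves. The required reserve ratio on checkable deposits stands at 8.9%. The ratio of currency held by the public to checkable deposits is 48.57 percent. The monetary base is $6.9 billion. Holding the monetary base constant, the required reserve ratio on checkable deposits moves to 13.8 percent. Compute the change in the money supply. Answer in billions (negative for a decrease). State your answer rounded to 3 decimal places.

Initially m₁ = (1 + 0.4857) / (0.089 + 0.083 + 0.4857) ≈ 2.25893, so M₁ = 2.25893 × 6.9 ≈ 15.5866 billion.
After the change m₂ = (1 + 0.4857) / (0.138 + 0.083 + 0.4857) ≈ 2.10231, so M₂ = 2.10231 × 6.9 ≈ 14.5059 billion.
ΔM = M₂ − M₁ = 14.5059 − 15.5866 = -1.0807 billion.

-1.081 billion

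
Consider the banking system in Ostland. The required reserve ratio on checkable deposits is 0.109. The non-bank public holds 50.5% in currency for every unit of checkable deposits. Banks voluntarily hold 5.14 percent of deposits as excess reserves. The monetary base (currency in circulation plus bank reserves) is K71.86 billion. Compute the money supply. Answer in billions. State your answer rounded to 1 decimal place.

K162.5 billion

The money multiplier is m = (1 + c) / (rr + e + c) = (1 + 0.505) / (0.109 + 0.0514 + 0.505) ≈ 2.2618.
So M = m × MB = 2.2618 × 71.86 ≈ 162.5329 billion.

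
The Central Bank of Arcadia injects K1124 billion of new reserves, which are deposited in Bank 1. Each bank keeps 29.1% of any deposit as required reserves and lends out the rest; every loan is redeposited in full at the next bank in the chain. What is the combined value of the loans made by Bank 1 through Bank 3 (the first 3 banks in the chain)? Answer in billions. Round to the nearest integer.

Bank i lends (1 − rr)^i of the original deposit: Bank 1 lends 1124·0.7090 = 796.9160, Bank 2 lends 1124·0.7090² ≈ 565.0134, and so on.
Summing a geometric series: total = 1124·[0.7090·(1 − 0.7090^3) / (1 − 0.7090)] ≈ 1762.5240 billion.

K1763 billion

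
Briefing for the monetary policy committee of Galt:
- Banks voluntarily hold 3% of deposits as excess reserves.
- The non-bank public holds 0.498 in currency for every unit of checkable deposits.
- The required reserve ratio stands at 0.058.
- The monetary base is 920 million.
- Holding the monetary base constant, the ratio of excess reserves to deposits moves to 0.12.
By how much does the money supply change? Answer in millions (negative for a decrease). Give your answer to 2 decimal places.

-313.11 million

Initially m₁ = (1 + 0.498) / (0.058 + 0.03 + 0.498) ≈ 2.556314, so M₁ = 2.556314 × 920 ≈ 2351.8089 million.
After the change m₂ = (1 + 0.498) / (0.058 + 0.12 + 0.498) ≈ 2.215976, so M₂ = 2.215976 × 920 ≈ 2038.6979 million.
ΔM = M₂ − M₁ = 2038.6979 − 2351.8089 = -313.111 million.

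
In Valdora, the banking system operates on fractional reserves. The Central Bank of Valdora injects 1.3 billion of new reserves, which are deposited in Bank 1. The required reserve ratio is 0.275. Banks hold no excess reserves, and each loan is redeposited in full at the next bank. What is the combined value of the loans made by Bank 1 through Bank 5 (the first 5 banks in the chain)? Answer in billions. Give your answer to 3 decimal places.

2.741 billion

Bank i lends (1 − rr)^i of the original deposit: Bank 1 lends 1.3·0.7250 = 0.9425, Bank 2 lends 1.3·0.7250² ≈ 0.6833, and so on.
Summing a geometric series: total = 1.3·[0.7250·(1 − 0.7250^5) / (1 − 0.7250)] ≈ 2.7408 billion.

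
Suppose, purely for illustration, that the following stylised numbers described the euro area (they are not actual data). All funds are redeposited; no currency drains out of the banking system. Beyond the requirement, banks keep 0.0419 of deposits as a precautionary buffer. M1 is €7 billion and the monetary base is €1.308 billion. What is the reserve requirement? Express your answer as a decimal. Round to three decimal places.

Using m = M/MB = 7/1.308 ≈ 5.351682. Since m = (1 + c)/(c + rr + e), the denominator satisfies c + rr + e = (1 + c)/m = (1 + 0) / 5.351682 ≈ 0.186857.
With c = 0 and e = 0.0419, the reserve requirement is 0.186857 − 0 − 0.0419 = 0.144957.

0.145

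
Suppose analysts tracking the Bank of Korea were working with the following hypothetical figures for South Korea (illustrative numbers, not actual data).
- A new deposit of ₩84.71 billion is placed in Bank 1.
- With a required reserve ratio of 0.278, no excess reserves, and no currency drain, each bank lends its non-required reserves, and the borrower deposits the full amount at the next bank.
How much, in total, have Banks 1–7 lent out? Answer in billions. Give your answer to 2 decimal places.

Bank i lends (1 − rr)^i of the original deposit: Bank 1 lends 84.71·0.7220 ≈ 61.1606, Bank 2 lends 84.71·0.7220² ≈ 44.1580, and so on.
Summing a geometric series: total = 84.71·[0.7220·(1 − 0.7220^7) / (1 − 0.7220)] ≈ 197.5020 billion.

₩197.50 billion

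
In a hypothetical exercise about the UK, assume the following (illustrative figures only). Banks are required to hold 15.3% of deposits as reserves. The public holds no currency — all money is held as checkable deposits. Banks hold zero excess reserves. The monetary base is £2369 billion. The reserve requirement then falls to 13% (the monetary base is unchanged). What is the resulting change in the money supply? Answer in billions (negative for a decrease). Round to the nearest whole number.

Initially m₁ = 1 / (0.153) ≈ 6.53595, so M₁ = 6.53595 × 2369 ≈ 15483.6655 billion.
After the change m₂ = 1 / (0.13) ≈ 7.69231, so M₂ = 7.69231 × 2369 ≈ 18223.0824 billion.
ΔM = M₂ − M₁ = 18223.0824 − 15483.6655 = 2739.4169 billion.

£2739 billion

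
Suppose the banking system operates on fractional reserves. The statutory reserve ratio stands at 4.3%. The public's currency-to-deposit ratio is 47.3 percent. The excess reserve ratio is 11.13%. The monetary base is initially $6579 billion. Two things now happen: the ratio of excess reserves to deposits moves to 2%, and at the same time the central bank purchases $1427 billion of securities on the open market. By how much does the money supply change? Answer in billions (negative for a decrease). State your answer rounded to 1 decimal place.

Before: m₁ = (1 + 0.473) / (0.043 + 0.1113 + 0.473) ≈ 2.348159, MB₁ = 6579, so M₁ = 2.348159 × 6579 ≈ 15448.5381 billion.
After: m₂ = (1 + 0.473) / (0.043 + 0.02 + 0.473) ≈ 2.748134, MB₂ = 6579 + 1427 = 8006, so M₂ = 2.748134 × 8006 ≈ 22001.5608 billion.
ΔM = M₂ − M₁ = 22001.5608 − 15448.5381 = 6553.0227 billion.

$6553.0 billion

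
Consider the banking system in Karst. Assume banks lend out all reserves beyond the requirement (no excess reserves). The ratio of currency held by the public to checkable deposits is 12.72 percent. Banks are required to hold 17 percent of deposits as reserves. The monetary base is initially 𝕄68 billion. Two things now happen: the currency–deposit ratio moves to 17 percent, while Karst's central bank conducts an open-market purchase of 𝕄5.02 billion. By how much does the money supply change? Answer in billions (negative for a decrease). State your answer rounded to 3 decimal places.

-6.631 billion

Before: m₁ = (1 + 0.1272) / (0.17 + 0.1272) ≈ 3.792732, MB₁ = 68, so M₁ = 3.792732 × 68 ≈ 257.9058 billion.
After: m₂ = (1 + 0.17) / (0.17 + 0.17) ≈ 3.441176, MB₂ = 68 + 5.02 = 73.02, so M₂ = 3.441176 × 73.02 ≈ 251.2747 billion.
ΔM = M₂ − M₁ = 251.2747 − 257.9058 = -6.6311 billion.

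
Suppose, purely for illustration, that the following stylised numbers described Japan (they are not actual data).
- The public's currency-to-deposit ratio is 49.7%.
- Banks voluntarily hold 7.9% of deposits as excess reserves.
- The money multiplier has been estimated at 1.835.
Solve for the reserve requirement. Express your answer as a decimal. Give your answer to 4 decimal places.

Using m = 1.835. Since m = (1 + c)/(c + rr + e), the denominator satisfies c + rr + e = (1 + c)/m = (1 + 0.497) / 1.835 ≈ 0.815804.
With c = 0.497 and e = 0.079, the reserve requirement is 0.815804 − 0.497 − 0.079 = 0.239804.

0.2398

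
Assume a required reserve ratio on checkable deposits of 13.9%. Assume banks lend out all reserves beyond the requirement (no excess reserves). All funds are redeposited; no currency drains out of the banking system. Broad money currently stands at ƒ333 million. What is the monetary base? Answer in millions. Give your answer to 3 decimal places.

ƒ46.287 million

With no currency drain and no excess reserves, the money multiplier is m = 1/rr = 1/0.139 ≈ 7.1942446.
The monetary base is MB = M / m = 333 / 7.1942446 ≈ 46.287 million.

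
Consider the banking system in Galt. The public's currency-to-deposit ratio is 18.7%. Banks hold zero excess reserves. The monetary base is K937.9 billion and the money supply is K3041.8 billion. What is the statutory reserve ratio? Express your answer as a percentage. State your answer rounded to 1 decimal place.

Using m = M/MB = 3041.8/937.9 ≈ 3.243203. Since m = (1 + c)/(c + rr + e), the denominator satisfies c + rr + e = (1 + c)/m = (1 + 0.187) / 3.243203 ≈ 0.365996.
With c = 0.187 and e = 0, the statutory reserve ratio is 0.365996 − 0.187 − 0 = 0.178996.

17.9%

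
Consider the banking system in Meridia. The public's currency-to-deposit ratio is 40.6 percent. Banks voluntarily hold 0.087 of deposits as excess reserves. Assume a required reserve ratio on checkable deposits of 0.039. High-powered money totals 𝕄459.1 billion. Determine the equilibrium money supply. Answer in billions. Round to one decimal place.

The money multiplier is m = (1 + c) / (rr + e + c) = (1 + 0.406) / (0.039 + 0.087 + 0.406) ≈ 2.64286.
So M = m × MB = 2.64286 × 459.1 ≈ 1213.337 billion.

𝕄1213.3 billion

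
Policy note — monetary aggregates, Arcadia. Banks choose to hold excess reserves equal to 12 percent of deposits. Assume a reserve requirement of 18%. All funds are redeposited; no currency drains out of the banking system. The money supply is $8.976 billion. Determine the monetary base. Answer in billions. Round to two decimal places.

The money multiplier is m = 1 / (rr + e) = 1 / (0.18 + 0.12) ≈ 3.3333.
MB = M / m = 8.976 / 3.3333 ≈ 2.6928 billion.

$2.69 billion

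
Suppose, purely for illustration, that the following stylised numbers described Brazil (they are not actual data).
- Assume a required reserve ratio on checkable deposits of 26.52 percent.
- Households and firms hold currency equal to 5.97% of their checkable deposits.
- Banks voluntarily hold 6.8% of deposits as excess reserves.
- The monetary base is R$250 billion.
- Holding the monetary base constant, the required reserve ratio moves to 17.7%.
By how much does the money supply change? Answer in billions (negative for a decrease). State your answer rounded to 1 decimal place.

R$195.2 billion

Initially m₁ = (1 + 0.0597) / (0.2652 + 0.068 + 0.0597) ≈ 2.69712, so M₁ = 2.69712 × 250 = 674.28 billion.
After the change m₂ = (1 + 0.0597) / (0.177 + 0.068 + 0.0597) ≈ 3.47785, so M₂ = 3.47785 × 250 = 869.4625 billion.
ΔM = M₂ − M₁ = 869.4625 − 674.28 = 195.1825 billion.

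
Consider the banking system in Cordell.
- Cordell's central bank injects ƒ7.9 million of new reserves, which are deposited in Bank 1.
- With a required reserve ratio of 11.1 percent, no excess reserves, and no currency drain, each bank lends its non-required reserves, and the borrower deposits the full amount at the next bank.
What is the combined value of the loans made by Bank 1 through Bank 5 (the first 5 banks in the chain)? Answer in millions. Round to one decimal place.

Bank i lends (1 − rr)^i of the original deposit: Bank 1 lends 7.9·0.8890 = 7.0231, Bank 2 lends 7.9·0.8890² ≈ 6.2435, and so on.
Summing a geometric series: total = 7.9·[0.8890·(1 − 0.8890^5) / (1 − 0.8890)] ≈ 28.1382 million.

ƒ28.1 million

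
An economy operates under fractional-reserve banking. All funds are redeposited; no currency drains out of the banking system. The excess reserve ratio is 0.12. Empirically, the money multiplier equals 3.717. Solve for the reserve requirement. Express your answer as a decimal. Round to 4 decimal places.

0.1490

Using m = 3.717. Since m = (1 + c)/(c + rr + e), the denominator satisfies c + rr + e = (1 + c)/m = (1 + 0) / 3.717 ≈ 0.269034.
With c = 0 and e = 0.12, the reserve requirement is 0.269034 − 0 − 0.12 = 0.149034.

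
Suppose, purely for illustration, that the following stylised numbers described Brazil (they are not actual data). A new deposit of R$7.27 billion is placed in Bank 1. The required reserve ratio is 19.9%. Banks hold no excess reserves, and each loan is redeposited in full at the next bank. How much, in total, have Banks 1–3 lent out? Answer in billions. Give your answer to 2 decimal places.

Bank i lends (1 − rr)^i of the original deposit: Bank 1 lends 7.27·0.8010 ≈ 5.8233, Bank 2 lends 7.27·0.8010² ≈ 4.6644, and so on.
Summing a geometric series: total = 7.27·[0.8010·(1 − 0.8010^3) / (1 − 0.8010)] ≈ 14.2239 billion.

R$14.22 billion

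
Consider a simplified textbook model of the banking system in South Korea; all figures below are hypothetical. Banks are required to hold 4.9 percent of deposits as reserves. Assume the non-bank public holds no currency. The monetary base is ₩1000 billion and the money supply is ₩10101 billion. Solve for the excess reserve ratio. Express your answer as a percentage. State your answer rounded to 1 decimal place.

5.0%

Using m = M/MB = 10101/1000 = 10.101000. Since m = (1 + c)/(c + rr + e), the denominator satisfies c + rr + e = (1 + c)/m = (1 + 0) / 10.101000 ≈ 0.099000.
With c = 0 and rr = 0.049, the excess reserve ratio is 0.099000 − 0 − 0.049 = 0.05.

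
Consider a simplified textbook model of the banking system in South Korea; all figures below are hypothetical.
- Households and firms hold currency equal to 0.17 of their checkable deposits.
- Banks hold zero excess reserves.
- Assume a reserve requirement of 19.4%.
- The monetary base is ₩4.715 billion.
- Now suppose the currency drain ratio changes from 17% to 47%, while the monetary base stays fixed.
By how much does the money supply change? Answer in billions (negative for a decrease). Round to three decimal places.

Initially m₁ = (1 + 0.17) / (0.194 + 0.17) ≈ 3.21429, so M₁ = 3.21429 × 4.715 ≈ 15.1554 billion.
After the change m₂ = (1 + 0.47) / (0.194 + 0.47) ≈ 2.21386, so M₂ = 2.21386 × 4.715 ≈ 10.4383 billion.
ΔM = M₂ − M₁ = 10.4383 − 15.1554 = -4.7171 billion.

-4.717 billion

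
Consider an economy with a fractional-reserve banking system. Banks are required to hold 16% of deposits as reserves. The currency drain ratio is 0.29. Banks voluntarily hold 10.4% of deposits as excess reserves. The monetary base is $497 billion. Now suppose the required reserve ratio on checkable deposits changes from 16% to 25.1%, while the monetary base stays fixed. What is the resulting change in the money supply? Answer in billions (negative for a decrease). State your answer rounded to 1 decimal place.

-163.3 billion

Initially m₁ = (1 + 0.29) / (0.16 + 0.104 + 0.29) ≈ 2.32852, so M₁ = 2.32852 × 497 ≈ 1157.2744 billion.
After the change m₂ = (1 + 0.29) / (0.251 + 0.104 + 0.29) = 2, so M₂ = 2 × 497 = 994 billion.
ΔM = M₂ − M₁ = 994 − 1157.2744 = -163.2744 billion.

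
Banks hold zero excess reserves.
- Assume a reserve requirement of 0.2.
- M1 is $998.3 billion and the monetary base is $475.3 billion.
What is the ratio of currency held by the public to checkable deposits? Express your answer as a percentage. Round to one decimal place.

Using m = M/MB = 998.3/475.3 ≈ 2.100358. From m = (1 + c)/(c + rr + e), rearranging gives 1 + c = m·(c + rr + e), so c·(1 − m) = m·(rr + e) − 1.
Hence c = [m·(rr + e) − 1]/(1 − m) = [2.100358 × (0.2 + 0) − 1] / (1 − 2.100358) ≈ 0.527036.

52.7%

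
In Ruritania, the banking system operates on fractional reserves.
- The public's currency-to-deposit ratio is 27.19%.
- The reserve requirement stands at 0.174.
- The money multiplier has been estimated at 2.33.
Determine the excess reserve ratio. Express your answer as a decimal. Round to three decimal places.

Using m = 2.33. Since m = (1 + c)/(c + rr + e), the denominator satisfies c + rr + e = (1 + c)/m = (1 + 0.2719) / 2.33 ≈ 0.545880.
With c = 0.2719 and rr = 0.174, the excess reserve ratio is 0.545880 − 0.2719 − 0.174 = 0.09998.

0.100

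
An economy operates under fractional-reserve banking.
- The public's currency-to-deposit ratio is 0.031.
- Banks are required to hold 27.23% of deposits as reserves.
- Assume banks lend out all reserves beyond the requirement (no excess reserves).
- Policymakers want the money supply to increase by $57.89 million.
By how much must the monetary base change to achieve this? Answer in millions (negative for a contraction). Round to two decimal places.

The money multiplier is m = (1 + c) / (rr + c) = (1 + 0.031) / (0.2723 + 0.031) ≈ 3.39927.
ΔMB = ΔM / m = (+57.89) / 3.39927 ≈ 17.0301 million.

$17.03 million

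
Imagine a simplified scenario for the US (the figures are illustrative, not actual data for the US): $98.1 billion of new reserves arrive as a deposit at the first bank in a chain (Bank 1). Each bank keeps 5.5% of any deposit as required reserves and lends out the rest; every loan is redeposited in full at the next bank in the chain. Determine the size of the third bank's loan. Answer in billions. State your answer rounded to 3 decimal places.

$82.787 billion

Each bank lends a fraction (1 − rr) = 0.9450 of the deposit it receives, so Bank 3 receives 98.1·0.9450^2 and lends 98.1·0.9450^3 ≈ 82.7874 billion.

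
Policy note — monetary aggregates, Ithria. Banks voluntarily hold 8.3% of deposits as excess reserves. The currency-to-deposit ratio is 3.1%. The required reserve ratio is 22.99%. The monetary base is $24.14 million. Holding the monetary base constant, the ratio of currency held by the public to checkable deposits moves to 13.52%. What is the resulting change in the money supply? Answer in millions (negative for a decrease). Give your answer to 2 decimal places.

-11.22 million

Initially m₁ = (1 + 0.031) / (0.2299 + 0.083 + 0.031) ≈ 2.99796, so M₁ = 2.99796 × 24.14 ≈ 72.3708 million.
After the change m₂ = (1 + 0.1352) / (0.2299 + 0.083 + 0.1352) ≈ 2.53336, so M₂ = 2.53336 × 24.14 ≈ 61.1553 million.
ΔM = M₂ − M₁ = 61.1553 − 72.3708 = -11.2155 million.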